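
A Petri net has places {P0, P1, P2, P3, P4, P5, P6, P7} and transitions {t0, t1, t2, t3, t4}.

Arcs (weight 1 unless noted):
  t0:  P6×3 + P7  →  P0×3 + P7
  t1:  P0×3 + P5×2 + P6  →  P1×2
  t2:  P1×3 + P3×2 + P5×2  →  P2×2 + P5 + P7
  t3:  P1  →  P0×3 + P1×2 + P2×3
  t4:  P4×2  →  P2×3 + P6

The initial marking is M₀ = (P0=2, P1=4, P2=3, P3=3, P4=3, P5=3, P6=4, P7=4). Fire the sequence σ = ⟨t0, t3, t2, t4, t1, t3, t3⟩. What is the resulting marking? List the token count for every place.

(P0=11, P1=6, P2=17, P3=1, P4=1, P5=0, P6=1, P7=5)

step 1: fire t0:  (P0=2, P1=4, P2=3, P3=3, P4=3, P5=3, P6=4, P7=4) → (P0=5, P1=4, P2=3, P3=3, P4=3, P5=3, P6=1, P7=4)
step 2: fire t3:  (P0=5, P1=4, P2=3, P3=3, P4=3, P5=3, P6=1, P7=4) → (P0=8, P1=5, P2=6, P3=3, P4=3, P5=3, P6=1, P7=4)
step 3: fire t2:  (P0=8, P1=5, P2=6, P3=3, P4=3, P5=3, P6=1, P7=4) → (P0=8, P1=2, P2=8, P3=1, P4=3, P5=2, P6=1, P7=5)
step 4: fire t4:  (P0=8, P1=2, P2=8, P3=1, P4=3, P5=2, P6=1, P7=5) → (P0=8, P1=2, P2=11, P3=1, P4=1, P5=2, P6=2, P7=5)
step 5: fire t1:  (P0=8, P1=2, P2=11, P3=1, P4=1, P5=2, P6=2, P7=5) → (P0=5, P1=4, P2=11, P3=1, P4=1, P5=0, P6=1, P7=5)
step 6: fire t3:  (P0=5, P1=4, P2=11, P3=1, P4=1, P5=0, P6=1, P7=5) → (P0=8, P1=5, P2=14, P3=1, P4=1, P5=0, P6=1, P7=5)
step 7: fire t3:  (P0=8, P1=5, P2=14, P3=1, P4=1, P5=0, P6=1, P7=5) → (P0=11, P1=6, P2=17, P3=1, P4=1, P5=0, P6=1, P7=5)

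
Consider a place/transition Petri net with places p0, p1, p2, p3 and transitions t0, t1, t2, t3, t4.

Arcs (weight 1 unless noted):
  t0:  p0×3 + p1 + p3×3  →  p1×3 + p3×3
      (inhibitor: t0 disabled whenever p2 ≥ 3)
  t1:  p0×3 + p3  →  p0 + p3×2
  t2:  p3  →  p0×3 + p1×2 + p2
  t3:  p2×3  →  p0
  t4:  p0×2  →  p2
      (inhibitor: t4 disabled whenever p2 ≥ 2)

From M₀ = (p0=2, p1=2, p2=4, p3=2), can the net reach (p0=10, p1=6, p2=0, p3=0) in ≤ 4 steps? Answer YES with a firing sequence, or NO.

YES — reachable via ⟨t2, t2, t3, t3⟩ (4 firings)

step 1: fire t2:  (p0=2, p1=2, p2=4, p3=2) → (p0=5, p1=4, p2=5, p3=1)
step 2: fire t2:  (p0=5, p1=4, p2=5, p3=1) → (p0=8, p1=6, p2=6, p3=0)
step 3: fire t3:  (p0=8, p1=6, p2=6, p3=0) → (p0=9, p1=6, p2=3, p3=0)
step 4: fire t3:  (p0=9, p1=6, p2=3, p3=0) → (p0=10, p1=6, p2=0, p3=0)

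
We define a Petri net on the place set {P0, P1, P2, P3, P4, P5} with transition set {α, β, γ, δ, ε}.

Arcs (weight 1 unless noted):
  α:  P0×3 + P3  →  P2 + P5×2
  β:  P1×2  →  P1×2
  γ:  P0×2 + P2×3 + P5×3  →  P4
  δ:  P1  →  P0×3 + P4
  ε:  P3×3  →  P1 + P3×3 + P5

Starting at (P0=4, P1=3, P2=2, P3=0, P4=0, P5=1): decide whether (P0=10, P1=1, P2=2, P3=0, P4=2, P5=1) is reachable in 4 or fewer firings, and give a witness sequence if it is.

YES — reachable via ⟨δ, δ⟩ (2 firings)

step 1: fire δ:  (P0=4, P1=3, P2=2, P3=0, P4=0, P5=1) → (P0=7, P1=2, P2=2, P3=0, P4=1, P5=1)
step 2: fire δ:  (P0=7, P1=2, P2=2, P3=0, P4=1, P5=1) → (P0=10, P1=1, P2=2, P3=0, P4=2, P5=1)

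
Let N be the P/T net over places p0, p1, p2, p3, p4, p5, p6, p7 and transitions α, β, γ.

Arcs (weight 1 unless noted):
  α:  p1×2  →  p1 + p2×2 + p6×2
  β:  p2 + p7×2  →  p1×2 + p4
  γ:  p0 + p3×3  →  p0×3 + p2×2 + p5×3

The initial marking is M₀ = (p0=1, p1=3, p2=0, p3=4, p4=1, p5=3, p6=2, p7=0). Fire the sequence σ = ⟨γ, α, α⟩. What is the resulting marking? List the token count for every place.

step 1: fire γ:  (p0=1, p1=3, p2=0, p3=4, p4=1, p5=3, p6=2, p7=0) → (p0=3, p1=3, p2=2, p3=1, p4=1, p5=6, p6=2, p7=0)
step 2: fire α:  (p0=3, p1=3, p2=2, p3=1, p4=1, p5=6, p6=2, p7=0) → (p0=3, p1=2, p2=4, p3=1, p4=1, p5=6, p6=4, p7=0)
step 3: fire α:  (p0=3, p1=2, p2=4, p3=1, p4=1, p5=6, p6=4, p7=0) → (p0=3, p1=1, p2=6, p3=1, p4=1, p5=6, p6=6, p7=0)

(p0=3, p1=1, p2=6, p3=1, p4=1, p5=6, p6=6, p7=0)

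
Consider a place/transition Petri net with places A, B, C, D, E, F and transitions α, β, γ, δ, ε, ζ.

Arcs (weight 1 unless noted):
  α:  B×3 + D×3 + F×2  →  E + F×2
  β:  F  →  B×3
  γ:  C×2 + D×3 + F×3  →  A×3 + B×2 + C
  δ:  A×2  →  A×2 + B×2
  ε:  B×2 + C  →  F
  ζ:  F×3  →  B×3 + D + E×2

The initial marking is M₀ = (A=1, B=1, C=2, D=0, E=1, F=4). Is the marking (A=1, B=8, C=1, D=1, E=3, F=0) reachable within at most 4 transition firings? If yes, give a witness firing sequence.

YES — reachable via ⟨β, β, ε, ζ⟩ (4 firings)

step 1: fire β:  (A=1, B=1, C=2, D=0, E=1, F=4) → (A=1, B=4, C=2, D=0, E=1, F=3)
step 2: fire β:  (A=1, B=4, C=2, D=0, E=1, F=3) → (A=1, B=7, C=2, D=0, E=1, F=2)
step 3: fire ε:  (A=1, B=7, C=2, D=0, E=1, F=2) → (A=1, B=5, C=1, D=0, E=1, F=3)
step 4: fire ζ:  (A=1, B=5, C=1, D=0, E=1, F=3) → (A=1, B=8, C=1, D=1, E=3, F=0)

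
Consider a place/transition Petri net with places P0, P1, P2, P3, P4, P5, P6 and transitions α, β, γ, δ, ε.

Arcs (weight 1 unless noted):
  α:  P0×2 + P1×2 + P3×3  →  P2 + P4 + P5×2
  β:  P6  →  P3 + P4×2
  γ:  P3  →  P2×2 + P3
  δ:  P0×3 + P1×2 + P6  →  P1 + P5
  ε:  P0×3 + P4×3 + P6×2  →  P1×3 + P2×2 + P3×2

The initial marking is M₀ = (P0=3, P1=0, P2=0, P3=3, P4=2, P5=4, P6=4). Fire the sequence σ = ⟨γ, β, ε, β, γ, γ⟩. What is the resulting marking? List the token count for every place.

(P0=0, P1=3, P2=8, P3=7, P4=3, P5=4, P6=0)

step 1: fire γ:  (P0=3, P1=0, P2=0, P3=3, P4=2, P5=4, P6=4) → (P0=3, P1=0, P2=2, P3=3, P4=2, P5=4, P6=4)
step 2: fire β:  (P0=3, P1=0, P2=2, P3=3, P4=2, P5=4, P6=4) → (P0=3, P1=0, P2=2, P3=4, P4=4, P5=4, P6=3)
step 3: fire ε:  (P0=3, P1=0, P2=2, P3=4, P4=4, P5=4, P6=3) → (P0=0, P1=3, P2=4, P3=6, P4=1, P5=4, P6=1)
step 4: fire β:  (P0=0, P1=3, P2=4, P3=6, P4=1, P5=4, P6=1) → (P0=0, P1=3, P2=4, P3=7, P4=3, P5=4, P6=0)
step 5: fire γ:  (P0=0, P1=3, P2=4, P3=7, P4=3, P5=4, P6=0) → (P0=0, P1=3, P2=6, P3=7, P4=3, P5=4, P6=0)
step 6: fire γ:  (P0=0, P1=3, P2=6, P3=7, P4=3, P5=4, P6=0) → (P0=0, P1=3, P2=8, P3=7, P4=3, P5=4, P6=0)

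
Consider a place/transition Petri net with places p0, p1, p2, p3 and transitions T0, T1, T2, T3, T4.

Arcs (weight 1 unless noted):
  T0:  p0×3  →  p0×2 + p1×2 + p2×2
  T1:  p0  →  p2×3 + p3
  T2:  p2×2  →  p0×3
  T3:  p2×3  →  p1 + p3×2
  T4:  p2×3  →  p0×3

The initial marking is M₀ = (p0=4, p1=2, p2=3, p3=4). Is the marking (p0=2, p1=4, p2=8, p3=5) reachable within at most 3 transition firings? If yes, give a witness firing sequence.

step 1: fire T0:  (p0=4, p1=2, p2=3, p3=4) → (p0=3, p1=4, p2=5, p3=4)
step 2: fire T1:  (p0=3, p1=4, p2=5, p3=4) → (p0=2, p1=4, p2=8, p3=5)

YES — reachable via ⟨T0, T1⟩ (2 firings)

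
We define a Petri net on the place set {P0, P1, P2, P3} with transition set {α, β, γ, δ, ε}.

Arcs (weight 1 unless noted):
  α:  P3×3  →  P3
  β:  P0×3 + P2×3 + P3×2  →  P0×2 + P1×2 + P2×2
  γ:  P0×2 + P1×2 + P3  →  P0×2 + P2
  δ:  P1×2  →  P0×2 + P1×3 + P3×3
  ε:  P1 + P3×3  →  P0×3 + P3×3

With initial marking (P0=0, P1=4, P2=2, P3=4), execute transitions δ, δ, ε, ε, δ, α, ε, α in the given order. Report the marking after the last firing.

(P0=15, P1=4, P2=2, P3=9)

step 1: fire δ:  (P0=0, P1=4, P2=2, P3=4) → (P0=2, P1=5, P2=2, P3=7)
step 2: fire δ:  (P0=2, P1=5, P2=2, P3=7) → (P0=4, P1=6, P2=2, P3=10)
step 3: fire ε:  (P0=4, P1=6, P2=2, P3=10) → (P0=7, P1=5, P2=2, P3=10)
step 4: fire ε:  (P0=7, P1=5, P2=2, P3=10) → (P0=10, P1=4, P2=2, P3=10)
step 5: fire δ:  (P0=10, P1=4, P2=2, P3=10) → (P0=12, P1=5, P2=2, P3=13)
step 6: fire α:  (P0=12, P1=5, P2=2, P3=13) → (P0=12, P1=5, P2=2, P3=11)
step 7: fire ε:  (P0=12, P1=5, P2=2, P3=11) → (P0=15, P1=4, P2=2, P3=11)
step 8: fire α:  (P0=15, P1=4, P2=2, P3=11) → (P0=15, P1=4, P2=2, P3=9)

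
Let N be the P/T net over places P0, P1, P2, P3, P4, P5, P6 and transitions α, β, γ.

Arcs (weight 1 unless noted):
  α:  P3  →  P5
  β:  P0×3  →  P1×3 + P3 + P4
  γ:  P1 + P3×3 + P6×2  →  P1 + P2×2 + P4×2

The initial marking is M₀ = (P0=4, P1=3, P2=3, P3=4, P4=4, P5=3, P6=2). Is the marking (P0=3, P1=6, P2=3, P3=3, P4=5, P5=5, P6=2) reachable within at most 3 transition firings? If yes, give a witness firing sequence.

depth 0: 1 marking
depth 1: 4 markings reached so far
depth 2: 8 markings reached so far
depth 3: 11 markings reached so far
target is not among the 11 markings reachable within 3 steps

NO — not reachable within 3 firings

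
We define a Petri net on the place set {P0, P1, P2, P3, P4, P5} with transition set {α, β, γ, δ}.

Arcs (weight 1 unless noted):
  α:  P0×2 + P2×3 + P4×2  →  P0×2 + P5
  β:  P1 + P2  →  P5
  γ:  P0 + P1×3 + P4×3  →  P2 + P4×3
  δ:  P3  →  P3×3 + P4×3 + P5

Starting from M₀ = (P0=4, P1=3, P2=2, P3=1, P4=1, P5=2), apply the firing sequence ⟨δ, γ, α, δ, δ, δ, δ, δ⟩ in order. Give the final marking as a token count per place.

step 1: fire δ:  (P0=4, P1=3, P2=2, P3=1, P4=1, P5=2) → (P0=4, P1=3, P2=2, P3=3, P4=4, P5=3)
step 2: fire γ:  (P0=4, P1=3, P2=2, P3=3, P4=4, P5=3) → (P0=3, P1=0, P2=3, P3=3, P4=4, P5=3)
step 3: fire α:  (P0=3, P1=0, P2=3, P3=3, P4=4, P5=3) → (P0=3, P1=0, P2=0, P3=3, P4=2, P5=4)
step 4: fire δ:  (P0=3, P1=0, P2=0, P3=3, P4=2, P5=4) → (P0=3, P1=0, P2=0, P3=5, P4=5, P5=5)
step 5: fire δ:  (P0=3, P1=0, P2=0, P3=5, P4=5, P5=5) → (P0=3, P1=0, P2=0, P3=7, P4=8, P5=6)
step 6: fire δ:  (P0=3, P1=0, P2=0, P3=7, P4=8, P5=6) → (P0=3, P1=0, P2=0, P3=9, P4=11, P5=7)
step 7: fire δ:  (P0=3, P1=0, P2=0, P3=9, P4=11, P5=7) → (P0=3, P1=0, P2=0, P3=11, P4=14, P5=8)
step 8: fire δ:  (P0=3, P1=0, P2=0, P3=11, P4=14, P5=8) → (P0=3, P1=0, P2=0, P3=13, P4=17, P5=9)

(P0=3, P1=0, P2=0, P3=13, P4=17, P5=9)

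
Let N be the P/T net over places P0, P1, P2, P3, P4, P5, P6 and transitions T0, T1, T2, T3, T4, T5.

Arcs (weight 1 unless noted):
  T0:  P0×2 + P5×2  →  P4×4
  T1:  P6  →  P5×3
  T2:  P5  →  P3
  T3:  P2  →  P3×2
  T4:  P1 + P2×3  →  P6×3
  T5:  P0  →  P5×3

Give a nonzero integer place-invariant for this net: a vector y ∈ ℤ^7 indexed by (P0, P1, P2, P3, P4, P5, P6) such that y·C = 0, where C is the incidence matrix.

Incidence matrix C (rows=places, cols=transitions):
       T0   T1   T2   T3   T4   T5
   P0  -2    0    0    0    0   -1
   P1   0    0    0    0   -1    0
   P2   0    0    0   -1   -3    0
   P3   0    0    1    2    0    0
   P4   4    0    0    0    0    0
   P5  -2    3   -1    0    0    3
   P6   0   -1    0    0    3    0

Candidate y = [3, 3, 2, 1, 2, 1, 3]; check y·C column-wise:
  col T0: 3·-2 + 3·0 + 2·0 + 1·0 + 2·4 + 1·-2 + 3·0 = 0
  col T1: 3·0 + 3·0 + 2·0 + 1·0 + 2·0 + 1·3 + 3·-1 = 0
  col T2: 3·0 + 3·0 + 2·0 + 1·1 + 2·0 + 1·-1 + 3·0 = 0
  col T3: 3·0 + 3·0 + 2·-1 + 1·2 + 2·0 + 1·0 + 3·0 = 0
  col T4: 3·0 + 3·-1 + 2·-3 + 1·0 + 2·0 + 1·0 + 3·3 = 0
  col T5: 3·-1 + 3·0 + 2·0 + 1·0 + 2·0 + 1·3 + 3·0 = 0

y = (P0:3, P1:3, P2:2, P3:1, P4:2, P5:1, P6:3)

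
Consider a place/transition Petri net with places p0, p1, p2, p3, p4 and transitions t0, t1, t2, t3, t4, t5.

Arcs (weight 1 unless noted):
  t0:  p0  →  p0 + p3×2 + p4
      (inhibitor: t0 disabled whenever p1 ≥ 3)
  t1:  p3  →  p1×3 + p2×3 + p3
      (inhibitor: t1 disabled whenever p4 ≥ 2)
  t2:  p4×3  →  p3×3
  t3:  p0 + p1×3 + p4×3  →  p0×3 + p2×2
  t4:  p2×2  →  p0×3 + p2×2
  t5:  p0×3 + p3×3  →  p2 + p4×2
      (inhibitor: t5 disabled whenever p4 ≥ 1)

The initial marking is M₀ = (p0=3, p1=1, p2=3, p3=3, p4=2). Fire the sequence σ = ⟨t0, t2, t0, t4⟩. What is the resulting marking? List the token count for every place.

step 1: fire t0:  (p0=3, p1=1, p2=3, p3=3, p4=2) → (p0=3, p1=1, p2=3, p3=5, p4=3)
step 2: fire t2:  (p0=3, p1=1, p2=3, p3=5, p4=3) → (p0=3, p1=1, p2=3, p3=8, p4=0)
step 3: fire t0:  (p0=3, p1=1, p2=3, p3=8, p4=0) → (p0=3, p1=1, p2=3, p3=10, p4=1)
step 4: fire t4:  (p0=3, p1=1, p2=3, p3=10, p4=1) → (p0=6, p1=1, p2=3, p3=10, p4=1)

(p0=6, p1=1, p2=3, p3=10, p4=1)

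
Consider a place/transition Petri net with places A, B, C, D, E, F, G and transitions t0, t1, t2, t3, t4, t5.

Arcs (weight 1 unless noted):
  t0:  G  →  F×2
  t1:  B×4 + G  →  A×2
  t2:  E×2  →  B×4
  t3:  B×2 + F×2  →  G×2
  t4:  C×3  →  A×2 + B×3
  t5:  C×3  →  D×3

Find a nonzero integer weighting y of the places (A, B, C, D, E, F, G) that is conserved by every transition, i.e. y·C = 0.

y = (A:3, B:1, C:3, D:3, E:2, F:1, G:2)

Incidence matrix C (rows=places, cols=transitions):
       t0   t1   t2   t3   t4   t5
    A   0    2    0    0    2    0
    B   0   -4    4   -2    3    0
    C   0    0    0    0   -3   -3
    D   0    0    0    0    0    3
    E   0    0   -2    0    0    0
    F   2    0    0   -2    0    0
    G  -1   -1    0    2    0    0

Candidate y = [3, 1, 3, 3, 2, 1, 2]; check y·C column-wise:
  col t0: 3·0 + 1·0 + 3·0 + 3·0 + 2·0 + 1·2 + 2·-1 = 0
  col t1: 3·2 + 1·-4 + 3·0 + 3·0 + 2·0 + 1·0 + 2·-1 = 0
  col t2: 3·0 + 1·4 + 3·0 + 3·0 + 2·-2 + 1·0 + 2·0 = 0
  col t3: 3·0 + 1·-2 + 3·0 + 3·0 + 2·0 + 1·-2 + 2·2 = 0
  col t4: 3·2 + 1·3 + 3·-3 + 3·0 + 2·0 + 1·0 + 2·0 = 0
  col t5: 3·0 + 1·0 + 3·-3 + 3·3 + 2·0 + 1·0 + 2·0 = 0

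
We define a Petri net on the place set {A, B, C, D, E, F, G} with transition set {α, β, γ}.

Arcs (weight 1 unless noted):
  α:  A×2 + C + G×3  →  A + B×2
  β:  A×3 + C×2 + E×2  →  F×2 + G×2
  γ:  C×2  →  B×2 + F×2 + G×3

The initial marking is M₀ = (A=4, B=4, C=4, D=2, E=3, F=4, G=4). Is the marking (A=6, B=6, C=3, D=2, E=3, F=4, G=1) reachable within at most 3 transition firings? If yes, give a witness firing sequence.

depth 0: 1 marking
depth 1: 4 markings reached so far
depth 2: 8 markings reached so far
depth 3: 9 markings reached so far
target is not among the 9 markings reachable within 3 steps

NO — not reachable within 3 firings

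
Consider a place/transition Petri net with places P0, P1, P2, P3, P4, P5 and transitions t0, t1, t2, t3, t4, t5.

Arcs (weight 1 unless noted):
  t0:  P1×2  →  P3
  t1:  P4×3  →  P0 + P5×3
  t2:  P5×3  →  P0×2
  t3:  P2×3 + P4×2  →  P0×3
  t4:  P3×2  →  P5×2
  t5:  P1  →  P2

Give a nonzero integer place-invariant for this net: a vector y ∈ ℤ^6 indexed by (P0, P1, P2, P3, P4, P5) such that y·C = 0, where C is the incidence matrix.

Incidence matrix C (rows=places, cols=transitions):
       t0   t1   t2   t3   t4   t5
   P0   0    1    2    3    0    0
   P1  -2    0    0    0    0   -1
   P2   0    0    0   -3    0    1
   P3   1    0    0    0   -2    0
   P4   0   -3    0   -2    0    0
   P5   0    3   -3    0    2    0

Candidate y = [3, 1, 1, 2, 3, 2]; check y·C column-wise:
  col t0: 3·0 + 1·-2 + 1·0 + 2·1 + 3·0 + 2·0 = 0
  col t1: 3·1 + 1·0 + 1·0 + 2·0 + 3·-3 + 2·3 = 0
  col t2: 3·2 + 1·0 + 1·0 + 2·0 + 3·0 + 2·-3 = 0
  col t3: 3·3 + 1·0 + 1·-3 + 2·0 + 3·-2 + 2·0 = 0
  col t4: 3·0 + 1·0 + 1·0 + 2·-2 + 3·0 + 2·2 = 0
  col t5: 3·0 + 1·-1 + 1·1 + 2·0 + 3·0 + 2·0 = 0

y = (P0:3, P1:1, P2:1, P3:2, P4:3, P5:2)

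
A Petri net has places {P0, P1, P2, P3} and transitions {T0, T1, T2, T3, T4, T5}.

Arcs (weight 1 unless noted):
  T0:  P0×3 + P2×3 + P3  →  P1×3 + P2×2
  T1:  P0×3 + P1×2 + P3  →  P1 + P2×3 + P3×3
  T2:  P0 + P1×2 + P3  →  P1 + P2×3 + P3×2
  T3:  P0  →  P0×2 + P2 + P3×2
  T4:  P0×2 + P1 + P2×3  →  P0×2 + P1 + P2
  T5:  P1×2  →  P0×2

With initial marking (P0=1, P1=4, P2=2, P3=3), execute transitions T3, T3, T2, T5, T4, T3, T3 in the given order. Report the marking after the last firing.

step 1: fire T3:  (P0=1, P1=4, P2=2, P3=3) → (P0=2, P1=4, P2=3, P3=5)
step 2: fire T3:  (P0=2, P1=4, P2=3, P3=5) → (P0=3, P1=4, P2=4, P3=7)
step 3: fire T2:  (P0=3, P1=4, P2=4, P3=7) → (P0=2, P1=3, P2=7, P3=8)
step 4: fire T5:  (P0=2, P1=3, P2=7, P3=8) → (P0=4, P1=1, P2=7, P3=8)
step 5: fire T4:  (P0=4, P1=1, P2=7, P3=8) → (P0=4, P1=1, P2=5, P3=8)
step 6: fire T3:  (P0=4, P1=1, P2=5, P3=8) → (P0=5, P1=1, P2=6, P3=10)
step 7: fire T3:  (P0=5, P1=1, P2=6, P3=10) → (P0=6, P1=1, P2=7, P3=12)

(P0=6, P1=1, P2=7, P3=12)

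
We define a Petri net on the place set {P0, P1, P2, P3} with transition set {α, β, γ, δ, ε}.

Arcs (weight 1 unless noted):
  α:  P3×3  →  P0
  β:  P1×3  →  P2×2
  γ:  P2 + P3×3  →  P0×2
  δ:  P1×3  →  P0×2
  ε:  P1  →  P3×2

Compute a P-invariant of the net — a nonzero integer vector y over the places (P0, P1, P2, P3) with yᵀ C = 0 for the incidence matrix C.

y = (P0:3, P1:2, P2:3, P3:1)

Incidence matrix C (rows=places, cols=transitions):
        α    β    γ    δ    ε
   P0   1    0    2    2    0
   P1   0   -3    0   -3   -1
   P2   0    2   -1    0    0
   P3  -3    0   -3    0    2

Candidate y = [3, 2, 3, 1]; check y·C column-wise:
  col α: 3·1 + 2·0 + 3·0 + 1·-3 = 0
  col β: 3·0 + 2·-3 + 3·2 + 1·0 = 0
  col γ: 3·2 + 2·0 + 3·-1 + 1·-3 = 0
  col δ: 3·2 + 2·-3 + 3·0 + 1·0 = 0
  col ε: 3·0 + 2·-1 + 3·0 + 1·2 = 0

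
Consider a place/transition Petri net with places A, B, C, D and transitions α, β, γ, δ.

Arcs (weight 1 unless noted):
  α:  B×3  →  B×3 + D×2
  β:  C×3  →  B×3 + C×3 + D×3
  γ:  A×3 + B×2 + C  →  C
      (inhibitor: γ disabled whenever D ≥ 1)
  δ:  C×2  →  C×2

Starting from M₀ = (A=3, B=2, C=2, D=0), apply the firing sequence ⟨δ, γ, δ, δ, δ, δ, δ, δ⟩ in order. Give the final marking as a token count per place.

(A=0, B=0, C=2, D=0)

step 1: fire δ:  (A=3, B=2, C=2, D=0) → (A=3, B=2, C=2, D=0)
step 2: fire γ:  (A=3, B=2, C=2, D=0) → (A=0, B=0, C=2, D=0)
step 3: fire δ:  (A=0, B=0, C=2, D=0) → (A=0, B=0, C=2, D=0)
step 4: fire δ:  (A=0, B=0, C=2, D=0) → (A=0, B=0, C=2, D=0)
step 5: fire δ:  (A=0, B=0, C=2, D=0) → (A=0, B=0, C=2, D=0)
step 6: fire δ:  (A=0, B=0, C=2, D=0) → (A=0, B=0, C=2, D=0)
step 7: fire δ:  (A=0, B=0, C=2, D=0) → (A=0, B=0, C=2, D=0)
step 8: fire δ:  (A=0, B=0, C=2, D=0) → (A=0, B=0, C=2, D=0)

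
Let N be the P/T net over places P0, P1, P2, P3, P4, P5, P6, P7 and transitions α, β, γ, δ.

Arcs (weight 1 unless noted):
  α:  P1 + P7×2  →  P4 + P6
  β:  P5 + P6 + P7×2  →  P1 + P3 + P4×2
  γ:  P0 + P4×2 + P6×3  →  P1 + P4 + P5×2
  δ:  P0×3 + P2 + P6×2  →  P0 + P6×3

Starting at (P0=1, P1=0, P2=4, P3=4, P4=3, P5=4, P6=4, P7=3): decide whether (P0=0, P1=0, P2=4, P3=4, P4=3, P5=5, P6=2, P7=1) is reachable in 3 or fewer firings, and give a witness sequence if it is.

NO — not reachable within 3 firings

depth 0: 1 marking
depth 1: 3 markings reached so far
depth 2: 5 markings reached so far
depth 3: 5 markings reached so far
(frontier empty at depth 3; search complete)
target is not among the 5 markings reachable within 3 steps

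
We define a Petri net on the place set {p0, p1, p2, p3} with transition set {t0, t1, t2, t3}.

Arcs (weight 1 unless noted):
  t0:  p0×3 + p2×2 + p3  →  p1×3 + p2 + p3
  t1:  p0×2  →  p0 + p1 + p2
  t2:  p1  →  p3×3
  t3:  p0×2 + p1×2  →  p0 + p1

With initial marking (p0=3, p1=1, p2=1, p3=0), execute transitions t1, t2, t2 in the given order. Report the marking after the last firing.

(p0=2, p1=0, p2=2, p3=6)

step 1: fire t1:  (p0=3, p1=1, p2=1, p3=0) → (p0=2, p1=2, p2=2, p3=0)
step 2: fire t2:  (p0=2, p1=2, p2=2, p3=0) → (p0=2, p1=1, p2=2, p3=3)
step 3: fire t2:  (p0=2, p1=1, p2=2, p3=3) → (p0=2, p1=0, p2=2, p3=6)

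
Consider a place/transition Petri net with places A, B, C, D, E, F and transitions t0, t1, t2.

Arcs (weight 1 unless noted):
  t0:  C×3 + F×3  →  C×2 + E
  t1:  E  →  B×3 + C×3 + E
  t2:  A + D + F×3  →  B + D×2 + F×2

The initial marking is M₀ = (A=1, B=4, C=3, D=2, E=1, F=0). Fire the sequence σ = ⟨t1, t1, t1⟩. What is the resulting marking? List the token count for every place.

step 1: fire t1:  (A=1, B=4, C=3, D=2, E=1, F=0) → (A=1, B=7, C=6, D=2, E=1, F=0)
step 2: fire t1:  (A=1, B=7, C=6, D=2, E=1, F=0) → (A=1, B=10, C=9, D=2, E=1, F=0)
step 3: fire t1:  (A=1, B=10, C=9, D=2, E=1, F=0) → (A=1, B=13, C=12, D=2, E=1, F=0)

(A=1, B=13, C=12, D=2, E=1, F=0)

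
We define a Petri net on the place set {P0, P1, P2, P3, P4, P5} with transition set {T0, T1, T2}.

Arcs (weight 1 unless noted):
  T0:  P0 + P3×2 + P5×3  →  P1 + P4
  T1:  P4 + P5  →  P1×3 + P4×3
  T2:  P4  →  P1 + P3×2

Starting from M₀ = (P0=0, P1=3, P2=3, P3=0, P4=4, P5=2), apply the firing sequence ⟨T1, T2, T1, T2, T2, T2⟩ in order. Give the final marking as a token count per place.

(P0=0, P1=13, P2=3, P3=8, P4=4, P5=0)

step 1: fire T1:  (P0=0, P1=3, P2=3, P3=0, P4=4, P5=2) → (P0=0, P1=6, P2=3, P3=0, P4=6, P5=1)
step 2: fire T2:  (P0=0, P1=6, P2=3, P3=0, P4=6, P5=1) → (P0=0, P1=7, P2=3, P3=2, P4=5, P5=1)
step 3: fire T1:  (P0=0, P1=7, P2=3, P3=2, P4=5, P5=1) → (P0=0, P1=10, P2=3, P3=2, P4=7, P5=0)
step 4: fire T2:  (P0=0, P1=10, P2=3, P3=2, P4=7, P5=0) → (P0=0, P1=11, P2=3, P3=4, P4=6, P5=0)
step 5: fire T2:  (P0=0, P1=11, P2=3, P3=4, P4=6, P5=0) → (P0=0, P1=12, P2=3, P3=6, P4=5, P5=0)
step 6: fire T2:  (P0=0, P1=12, P2=3, P3=6, P4=5, P5=0) → (P0=0, P1=13, P2=3, P3=8, P4=4, P5=0)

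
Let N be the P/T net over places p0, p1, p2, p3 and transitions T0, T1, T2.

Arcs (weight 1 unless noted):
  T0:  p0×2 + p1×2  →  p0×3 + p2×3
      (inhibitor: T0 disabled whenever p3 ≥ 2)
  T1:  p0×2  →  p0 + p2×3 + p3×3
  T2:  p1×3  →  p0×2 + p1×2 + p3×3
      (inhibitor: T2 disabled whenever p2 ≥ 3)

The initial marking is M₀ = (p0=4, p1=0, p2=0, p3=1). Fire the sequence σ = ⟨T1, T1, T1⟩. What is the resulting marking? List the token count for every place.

(p0=1, p1=0, p2=9, p3=10)

step 1: fire T1:  (p0=4, p1=0, p2=0, p3=1) → (p0=3, p1=0, p2=3, p3=4)
step 2: fire T1:  (p0=3, p1=0, p2=3, p3=4) → (p0=2, p1=0, p2=6, p3=7)
step 3: fire T1:  (p0=2, p1=0, p2=6, p3=7) → (p0=1, p1=0, p2=9, p3=10)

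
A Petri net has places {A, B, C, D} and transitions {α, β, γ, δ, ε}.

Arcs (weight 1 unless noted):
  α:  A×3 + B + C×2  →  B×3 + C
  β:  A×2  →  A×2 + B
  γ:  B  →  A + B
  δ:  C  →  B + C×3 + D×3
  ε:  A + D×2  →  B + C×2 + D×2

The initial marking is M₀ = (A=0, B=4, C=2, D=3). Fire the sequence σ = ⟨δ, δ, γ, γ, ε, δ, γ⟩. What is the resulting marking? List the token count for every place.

(A=2, B=8, C=10, D=12)

step 1: fire δ:  (A=0, B=4, C=2, D=3) → (A=0, B=5, C=4, D=6)
step 2: fire δ:  (A=0, B=5, C=4, D=6) → (A=0, B=6, C=6, D=9)
step 3: fire γ:  (A=0, B=6, C=6, D=9) → (A=1, B=6, C=6, D=9)
step 4: fire γ:  (A=1, B=6, C=6, D=9) → (A=2, B=6, C=6, D=9)
step 5: fire ε:  (A=2, B=6, C=6, D=9) → (A=1, B=7, C=8, D=9)
step 6: fire δ:  (A=1, B=7, C=8, D=9) → (A=1, B=8, C=10, D=12)
step 7: fire γ:  (A=1, B=8, C=10, D=12) → (A=2, B=8, C=10, D=12)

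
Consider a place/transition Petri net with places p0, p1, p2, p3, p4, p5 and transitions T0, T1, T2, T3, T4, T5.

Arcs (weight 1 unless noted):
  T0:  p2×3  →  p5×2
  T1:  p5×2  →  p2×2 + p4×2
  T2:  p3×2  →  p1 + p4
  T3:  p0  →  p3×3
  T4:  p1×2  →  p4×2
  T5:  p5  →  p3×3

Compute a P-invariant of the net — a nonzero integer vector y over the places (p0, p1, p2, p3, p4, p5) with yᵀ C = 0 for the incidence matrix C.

Incidence matrix C (rows=places, cols=transitions):
       T0   T1   T2   T3   T4   T5
   p0   0    0    0   -1    0    0
   p1   0    0    1    0   -2    0
   p2  -3    2    0    0    0    0
   p3   0    0   -2    3    0    3
   p4   0    2    1    0    2    0
   p5   2   -2    0    0    0   -1

Candidate y = [3, 1, 2, 1, 1, 3]; check y·C column-wise:
  col T0: 3·0 + 1·0 + 2·-3 + 1·0 + 1·0 + 3·2 = 0
  col T1: 3·0 + 1·0 + 2·2 + 1·0 + 1·2 + 3·-2 = 0
  col T2: 3·0 + 1·1 + 2·0 + 1·-2 + 1·1 + 3·0 = 0
  col T3: 3·-1 + 1·0 + 2·0 + 1·3 + 1·0 + 3·0 = 0
  col T4: 3·0 + 1·-2 + 2·0 + 1·0 + 1·2 + 3·0 = 0
  col T5: 3·0 + 1·0 + 2·0 + 1·3 + 1·0 + 3·-1 = 0

y = (p0:3, p1:1, p2:2, p3:1, p4:1, p5:3)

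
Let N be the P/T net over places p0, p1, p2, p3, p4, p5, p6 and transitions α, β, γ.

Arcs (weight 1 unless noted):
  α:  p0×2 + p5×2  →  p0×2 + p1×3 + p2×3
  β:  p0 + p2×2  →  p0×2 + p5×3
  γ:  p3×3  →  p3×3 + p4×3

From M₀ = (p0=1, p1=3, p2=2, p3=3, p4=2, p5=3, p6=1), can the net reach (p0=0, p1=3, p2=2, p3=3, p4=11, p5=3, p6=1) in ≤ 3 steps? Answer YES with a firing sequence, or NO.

depth 0: 1 marking
depth 1: 3 markings reached so far
depth 2: 6 markings reached so far
depth 3: 11 markings reached so far
target is not among the 11 markings reachable within 3 steps

NO — not reachable within 3 firings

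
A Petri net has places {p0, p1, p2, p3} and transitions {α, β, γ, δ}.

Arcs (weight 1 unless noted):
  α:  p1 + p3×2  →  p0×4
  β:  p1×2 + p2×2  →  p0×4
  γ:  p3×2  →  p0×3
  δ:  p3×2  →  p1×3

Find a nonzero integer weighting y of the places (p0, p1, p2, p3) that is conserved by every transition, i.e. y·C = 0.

Incidence matrix C (rows=places, cols=transitions):
        α    β    γ    δ
   p0   4    4    3    0
   p1  -1   -2    0    3
   p2   0   -2    0    0
   p3  -2    0   -2   -2

Candidate y = [2, 2, 2, 3]; check y·C column-wise:
  col α: 2·4 + 2·-1 + 2·0 + 3·-2 = 0
  col β: 2·4 + 2·-2 + 2·-2 + 3·0 = 0
  col γ: 2·3 + 2·0 + 2·0 + 3·-2 = 0
  col δ: 2·0 + 2·3 + 2·0 + 3·-2 = 0

y = (p0:2, p1:2, p2:2, p3:3)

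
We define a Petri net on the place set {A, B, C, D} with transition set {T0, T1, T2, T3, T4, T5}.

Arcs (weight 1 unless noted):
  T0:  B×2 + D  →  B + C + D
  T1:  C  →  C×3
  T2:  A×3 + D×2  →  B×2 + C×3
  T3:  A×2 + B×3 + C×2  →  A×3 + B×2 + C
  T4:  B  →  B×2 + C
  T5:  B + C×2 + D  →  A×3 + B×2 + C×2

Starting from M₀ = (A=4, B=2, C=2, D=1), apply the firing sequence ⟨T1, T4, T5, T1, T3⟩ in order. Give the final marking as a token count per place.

(A=8, B=3, C=6, D=0)

step 1: fire T1:  (A=4, B=2, C=2, D=1) → (A=4, B=2, C=4, D=1)
step 2: fire T4:  (A=4, B=2, C=4, D=1) → (A=4, B=3, C=5, D=1)
step 3: fire T5:  (A=4, B=3, C=5, D=1) → (A=7, B=4, C=5, D=0)
step 4: fire T1:  (A=7, B=4, C=5, D=0) → (A=7, B=4, C=7, D=0)
step 5: fire T3:  (A=7, B=4, C=7, D=0) → (A=8, B=3, C=6, D=0)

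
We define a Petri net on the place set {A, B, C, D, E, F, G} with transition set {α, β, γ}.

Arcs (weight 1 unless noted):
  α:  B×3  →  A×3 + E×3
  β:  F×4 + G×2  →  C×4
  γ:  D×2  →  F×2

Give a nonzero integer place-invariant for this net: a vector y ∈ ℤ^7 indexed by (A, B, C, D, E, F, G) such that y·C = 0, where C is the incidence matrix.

Incidence matrix C (rows=places, cols=transitions):
        α    β    γ
    A   3    0    0
    B  -3    0    0
    C   0    4    0
    D   0    0   -2
    E   3    0    0
    F   0   -4    2
    G   0   -2    0

Candidate y = [1, 1, 0, 0, 0, 0, 0]; check y·C column-wise:
  col α: 1·3 + 1·-3 + 0·3 = 0
  col β: 1·0 + 1·0 + 0·4 + 0·-4 + 0·-2 = 0
  col γ: 1·0 + 1·0 + 0·-2 + 0·2 = 0

y = (A:1, B:1, C:0, D:0, E:0, F:0, G:0)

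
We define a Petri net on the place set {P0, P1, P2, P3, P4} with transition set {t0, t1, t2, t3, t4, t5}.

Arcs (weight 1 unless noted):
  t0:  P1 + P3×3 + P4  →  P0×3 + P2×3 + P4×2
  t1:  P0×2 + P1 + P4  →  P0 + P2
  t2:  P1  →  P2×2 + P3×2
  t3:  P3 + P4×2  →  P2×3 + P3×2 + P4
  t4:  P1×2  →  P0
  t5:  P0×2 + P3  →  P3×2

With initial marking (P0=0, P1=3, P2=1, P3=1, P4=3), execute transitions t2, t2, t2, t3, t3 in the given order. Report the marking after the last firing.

(P0=0, P1=0, P2=13, P3=9, P4=1)

step 1: fire t2:  (P0=0, P1=3, P2=1, P3=1, P4=3) → (P0=0, P1=2, P2=3, P3=3, P4=3)
step 2: fire t2:  (P0=0, P1=2, P2=3, P3=3, P4=3) → (P0=0, P1=1, P2=5, P3=5, P4=3)
step 3: fire t2:  (P0=0, P1=1, P2=5, P3=5, P4=3) → (P0=0, P1=0, P2=7, P3=7, P4=3)
step 4: fire t3:  (P0=0, P1=0, P2=7, P3=7, P4=3) → (P0=0, P1=0, P2=10, P3=8, P4=2)
step 5: fire t3:  (P0=0, P1=0, P2=10, P3=8, P4=2) → (P0=0, P1=0, P2=13, P3=9, P4=1)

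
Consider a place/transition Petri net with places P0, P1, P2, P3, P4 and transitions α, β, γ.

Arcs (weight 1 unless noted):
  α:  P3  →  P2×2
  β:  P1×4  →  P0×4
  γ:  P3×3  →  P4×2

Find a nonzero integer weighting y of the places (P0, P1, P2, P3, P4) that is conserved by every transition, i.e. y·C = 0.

Incidence matrix C (rows=places, cols=transitions):
        α    β    γ
   P0   0    4    0
   P1   0   -4    0
   P2   2    0    0
   P3  -1    0   -3
   P4   0    0    2

Candidate y = [1, 1, 0, 0, 0]; check y·C column-wise:
  col α: 1·0 + 1·0 + 0·2 + 0·-1 = 0
  col β: 1·4 + 1·-4 = 0
  col γ: 1·0 + 1·0 + 0·-3 + 0·2 = 0

y = (P0:1, P1:1, P2:0, P3:0, P4:0)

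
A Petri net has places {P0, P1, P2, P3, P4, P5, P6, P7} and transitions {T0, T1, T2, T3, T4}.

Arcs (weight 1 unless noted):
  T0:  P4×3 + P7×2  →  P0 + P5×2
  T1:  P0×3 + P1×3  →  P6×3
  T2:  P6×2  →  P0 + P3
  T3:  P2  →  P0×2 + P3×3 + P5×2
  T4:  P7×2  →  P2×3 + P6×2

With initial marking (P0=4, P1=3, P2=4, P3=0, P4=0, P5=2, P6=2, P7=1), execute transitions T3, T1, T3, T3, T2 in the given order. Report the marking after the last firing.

step 1: fire T3:  (P0=4, P1=3, P2=4, P3=0, P4=0, P5=2, P6=2, P7=1) → (P0=6, P1=3, P2=3, P3=3, P4=0, P5=4, P6=2, P7=1)
step 2: fire T1:  (P0=6, P1=3, P2=3, P3=3, P4=0, P5=4, P6=2, P7=1) → (P0=3, P1=0, P2=3, P3=3, P4=0, P5=4, P6=5, P7=1)
step 3: fire T3:  (P0=3, P1=0, P2=3, P3=3, P4=0, P5=4, P6=5, P7=1) → (P0=5, P1=0, P2=2, P3=6, P4=0, P5=6, P6=5, P7=1)
step 4: fire T3:  (P0=5, P1=0, P2=2, P3=6, P4=0, P5=6, P6=5, P7=1) → (P0=7, P1=0, P2=1, P3=9, P4=0, P5=8, P6=5, P7=1)
step 5: fire T2:  (P0=7, P1=0, P2=1, P3=9, P4=0, P5=8, P6=5, P7=1) → (P0=8, P1=0, P2=1, P3=10, P4=0, P5=8, P6=3, P7=1)

(P0=8, P1=0, P2=1, P3=10, P4=0, P5=8, P6=3, P7=1)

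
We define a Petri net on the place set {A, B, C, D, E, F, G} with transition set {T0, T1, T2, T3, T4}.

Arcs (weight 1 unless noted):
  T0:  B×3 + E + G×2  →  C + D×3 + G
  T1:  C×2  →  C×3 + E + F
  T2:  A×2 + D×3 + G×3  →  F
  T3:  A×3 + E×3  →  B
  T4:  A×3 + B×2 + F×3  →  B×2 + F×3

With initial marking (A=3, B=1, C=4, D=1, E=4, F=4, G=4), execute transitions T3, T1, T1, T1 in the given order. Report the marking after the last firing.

step 1: fire T3:  (A=3, B=1, C=4, D=1, E=4, F=4, G=4) → (A=0, B=2, C=4, D=1, E=1, F=4, G=4)
step 2: fire T1:  (A=0, B=2, C=4, D=1, E=1, F=4, G=4) → (A=0, B=2, C=5, D=1, E=2, F=5, G=4)
step 3: fire T1:  (A=0, B=2, C=5, D=1, E=2, F=5, G=4) → (A=0, B=2, C=6, D=1, E=3, F=6, G=4)
step 4: fire T1:  (A=0, B=2, C=6, D=1, E=3, F=6, G=4) → (A=0, B=2, C=7, D=1, E=4, F=7, G=4)

(A=0, B=2, C=7, D=1, E=4, F=7, G=4)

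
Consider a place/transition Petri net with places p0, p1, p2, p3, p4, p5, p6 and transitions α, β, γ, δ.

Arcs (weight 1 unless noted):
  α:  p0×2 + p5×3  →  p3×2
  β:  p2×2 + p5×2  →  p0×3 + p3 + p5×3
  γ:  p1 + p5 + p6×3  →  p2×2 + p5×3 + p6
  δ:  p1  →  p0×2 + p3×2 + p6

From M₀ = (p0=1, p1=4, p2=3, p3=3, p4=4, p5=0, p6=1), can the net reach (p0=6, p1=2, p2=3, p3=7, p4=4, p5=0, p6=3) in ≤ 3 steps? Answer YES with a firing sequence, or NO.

depth 0: 1 marking
depth 1: 2 markings reached so far
depth 2: 3 markings reached so far
depth 3: 4 markings reached so far
target is not among the 4 markings reachable within 3 steps

NO — not reachable within 3 firings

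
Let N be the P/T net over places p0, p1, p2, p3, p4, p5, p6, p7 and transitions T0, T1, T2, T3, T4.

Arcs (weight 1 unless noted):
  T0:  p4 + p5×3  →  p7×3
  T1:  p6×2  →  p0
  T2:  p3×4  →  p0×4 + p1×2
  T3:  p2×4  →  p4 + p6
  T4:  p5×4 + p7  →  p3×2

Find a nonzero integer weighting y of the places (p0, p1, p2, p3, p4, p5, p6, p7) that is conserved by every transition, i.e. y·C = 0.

Incidence matrix C (rows=places, cols=transitions):
       T0   T1   T2   T3   T4
   p0   0    1    4    0    0
   p1   0    0    2    0    0
   p2   0    0    0   -4    0
   p3   0    0   -4    0    2
   p4  -1    0    0    1    0
   p5  -3    0    0    0   -4
   p6   0   -2    0    1    0
   p7   3    0    0    0   -1

Candidate y = [0, 16, -3, 8, -12, 4, 0, 0]; check y·C column-wise:
  col T0: 16·0 + -3·0 + 8·0 + -12·-1 + 4·-3 + 0·3 = 0
  col T1: 0·1 + 16·0 + -3·0 + 8·0 + -12·0 + 4·0 + 0·-2 = 0
  col T2: 0·4 + 16·2 + -3·0 + 8·-4 + -12·0 + 4·0 = 0
  col T3: 16·0 + -3·-4 + 8·0 + -12·1 + 4·0 + 0·1 = 0
  col T4: 16·0 + -3·0 + 8·2 + -12·0 + 4·-4 + 0·-1 = 0

y = (p0:0, p1:16, p2:-3, p3:8, p4:-12, p5:4, p6:0, p7:0)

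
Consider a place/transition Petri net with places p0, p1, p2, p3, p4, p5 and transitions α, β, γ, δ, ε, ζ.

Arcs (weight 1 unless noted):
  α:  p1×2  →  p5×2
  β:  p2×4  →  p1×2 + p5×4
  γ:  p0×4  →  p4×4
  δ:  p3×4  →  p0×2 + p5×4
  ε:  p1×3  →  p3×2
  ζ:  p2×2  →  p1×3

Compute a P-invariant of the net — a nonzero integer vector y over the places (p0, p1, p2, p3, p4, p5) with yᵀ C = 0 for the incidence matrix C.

y = (p0:2, p1:2, p2:3, p3:3, p4:2, p5:2)

Incidence matrix C (rows=places, cols=transitions):
        α    β    γ    δ    ε    ζ
   p0   0    0   -4    2    0    0
   p1  -2    2    0    0   -3    3
   p2   0   -4    0    0    0   -2
   p3   0    0    0   -4    2    0
   p4   0    0    4    0    0    0
   p5   2    4    0    4    0    0

Candidate y = [2, 2, 3, 3, 2, 2]; check y·C column-wise:
  col α: 2·0 + 2·-2 + 3·0 + 3·0 + 2·0 + 2·2 = 0
  col β: 2·0 + 2·2 + 3·-4 + 3·0 + 2·0 + 2·4 = 0
  col γ: 2·-4 + 2·0 + 3·0 + 3·0 + 2·4 + 2·0 = 0
  col δ: 2·2 + 2·0 + 3·0 + 3·-4 + 2·0 + 2·4 = 0
  col ε: 2·0 + 2·-3 + 3·0 + 3·2 + 2·0 + 2·0 = 0
  col ζ: 2·0 + 2·3 + 3·-2 + 3·0 + 2·0 + 2·0 = 0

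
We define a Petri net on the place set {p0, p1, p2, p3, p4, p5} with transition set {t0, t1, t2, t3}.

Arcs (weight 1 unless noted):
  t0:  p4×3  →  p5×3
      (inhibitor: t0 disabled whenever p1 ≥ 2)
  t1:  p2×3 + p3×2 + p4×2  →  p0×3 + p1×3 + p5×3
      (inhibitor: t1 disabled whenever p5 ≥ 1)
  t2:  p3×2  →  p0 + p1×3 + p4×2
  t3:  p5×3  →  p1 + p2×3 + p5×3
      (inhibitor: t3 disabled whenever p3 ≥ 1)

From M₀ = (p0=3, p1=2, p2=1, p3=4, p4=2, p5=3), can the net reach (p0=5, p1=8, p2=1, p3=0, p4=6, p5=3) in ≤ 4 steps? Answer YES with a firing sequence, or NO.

YES — reachable via ⟨t2, t2⟩ (2 firings)

step 1: fire t2:  (p0=3, p1=2, p2=1, p3=4, p4=2, p5=3) → (p0=4, p1=5, p2=1, p3=2, p4=4, p5=3)
step 2: fire t2:  (p0=4, p1=5, p2=1, p3=2, p4=4, p5=3) → (p0=5, p1=8, p2=1, p3=0, p4=6, p5=3)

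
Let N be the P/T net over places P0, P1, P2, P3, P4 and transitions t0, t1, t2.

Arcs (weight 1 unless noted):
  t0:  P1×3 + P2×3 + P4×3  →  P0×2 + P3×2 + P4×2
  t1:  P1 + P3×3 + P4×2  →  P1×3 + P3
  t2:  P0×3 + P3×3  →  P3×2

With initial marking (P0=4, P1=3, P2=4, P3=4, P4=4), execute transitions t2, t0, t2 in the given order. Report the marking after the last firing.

(P0=0, P1=0, P2=1, P3=4, P4=3)

step 1: fire t2:  (P0=4, P1=3, P2=4, P3=4, P4=4) → (P0=1, P1=3, P2=4, P3=3, P4=4)
step 2: fire t0:  (P0=1, P1=3, P2=4, P3=3, P4=4) → (P0=3, P1=0, P2=1, P3=5, P4=3)
step 3: fire t2:  (P0=3, P1=0, P2=1, P3=5, P4=3) → (P0=0, P1=0, P2=1, P3=4, P4=3)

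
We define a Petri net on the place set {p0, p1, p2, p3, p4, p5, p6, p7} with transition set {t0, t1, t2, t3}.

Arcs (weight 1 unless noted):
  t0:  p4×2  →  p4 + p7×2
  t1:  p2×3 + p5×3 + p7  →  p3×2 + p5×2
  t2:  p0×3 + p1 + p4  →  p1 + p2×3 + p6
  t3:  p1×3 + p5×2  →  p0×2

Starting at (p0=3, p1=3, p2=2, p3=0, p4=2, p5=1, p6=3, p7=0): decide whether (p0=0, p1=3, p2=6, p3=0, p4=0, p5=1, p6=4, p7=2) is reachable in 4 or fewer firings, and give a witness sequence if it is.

NO — not reachable within 4 firings

depth 0: 1 marking
depth 1: 3 markings reached so far
depth 2: 4 markings reached so far
depth 3: 4 markings reached so far
(frontier empty at depth 3; search complete)
target is not among the 4 markings reachable within 4 steps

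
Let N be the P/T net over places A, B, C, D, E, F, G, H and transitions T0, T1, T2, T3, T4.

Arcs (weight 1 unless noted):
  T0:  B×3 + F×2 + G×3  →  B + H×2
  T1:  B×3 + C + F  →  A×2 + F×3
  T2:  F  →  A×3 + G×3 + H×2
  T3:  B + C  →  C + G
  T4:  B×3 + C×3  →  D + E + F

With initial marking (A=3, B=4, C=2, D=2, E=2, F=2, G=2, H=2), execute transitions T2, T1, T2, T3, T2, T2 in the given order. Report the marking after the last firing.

step 1: fire T2:  (A=3, B=4, C=2, D=2, E=2, F=2, G=2, H=2) → (A=6, B=4, C=2, D=2, E=2, F=1, G=5, H=4)
step 2: fire T1:  (A=6, B=4, C=2, D=2, E=2, F=1, G=5, H=4) → (A=8, B=1, C=1, D=2, E=2, F=3, G=5, H=4)
step 3: fire T2:  (A=8, B=1, C=1, D=2, E=2, F=3, G=5, H=4) → (A=11, B=1, C=1, D=2, E=2, F=2, G=8, H=6)
step 4: fire T3:  (A=11, B=1, C=1, D=2, E=2, F=2, G=8, H=6) → (A=11, B=0, C=1, D=2, E=2, F=2, G=9, H=6)
step 5: fire T2:  (A=11, B=0, C=1, D=2, E=2, F=2, G=9, H=6) → (A=14, B=0, C=1, D=2, E=2, F=1, G=12, H=8)
step 6: fire T2:  (A=14, B=0, C=1, D=2, E=2, F=1, G=12, H=8) → (A=17, B=0, C=1, D=2, E=2, F=0, G=15, H=10)

(A=17, B=0, C=1, D=2, E=2, F=0, G=15, H=10)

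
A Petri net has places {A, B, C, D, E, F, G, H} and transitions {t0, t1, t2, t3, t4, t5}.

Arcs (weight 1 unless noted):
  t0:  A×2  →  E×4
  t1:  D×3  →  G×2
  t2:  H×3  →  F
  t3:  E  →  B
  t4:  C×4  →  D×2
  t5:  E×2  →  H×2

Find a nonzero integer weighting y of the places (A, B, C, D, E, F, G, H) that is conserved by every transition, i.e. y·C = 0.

y = (A:0, B:0, C:1, D:2, E:0, F:0, G:3, H:0)

Incidence matrix C (rows=places, cols=transitions):
       t0   t1   t2   t3   t4   t5
    A  -2    0    0    0    0    0
    B   0    0    0    1    0    0
    C   0    0    0    0   -4    0
    D   0   -3    0    0    2    0
    E   4    0    0   -1    0   -2
    F   0    0    1    0    0    0
    G   0    2    0    0    0    0
    H   0    0   -3    0    0    2

Candidate y = [0, 0, 1, 2, 0, 0, 3, 0]; check y·C column-wise:
  col t0: 0·-2 + 1·0 + 2·0 + 0·4 + 3·0 = 0
  col t1: 1·0 + 2·-3 + 3·2 = 0
  col t2: 1·0 + 2·0 + 0·1 + 3·0 + 0·-3 = 0
  col t3: 0·1 + 1·0 + 2·0 + 0·-1 + 3·0 = 0
  col t4: 1·-4 + 2·2 + 3·0 = 0
  col t5: 1·0 + 2·0 + 0·-2 + 3·0 + 0·2 = 0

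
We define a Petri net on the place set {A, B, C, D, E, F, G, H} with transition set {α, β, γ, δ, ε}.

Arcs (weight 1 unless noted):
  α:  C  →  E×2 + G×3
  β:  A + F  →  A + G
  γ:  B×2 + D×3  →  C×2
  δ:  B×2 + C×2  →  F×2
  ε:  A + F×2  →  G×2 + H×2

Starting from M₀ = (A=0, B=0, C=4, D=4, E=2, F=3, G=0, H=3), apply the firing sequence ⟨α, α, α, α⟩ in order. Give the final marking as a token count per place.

step 1: fire α:  (A=0, B=0, C=4, D=4, E=2, F=3, G=0, H=3) → (A=0, B=0, C=3, D=4, E=4, F=3, G=3, H=3)
step 2: fire α:  (A=0, B=0, C=3, D=4, E=4, F=3, G=3, H=3) → (A=0, B=0, C=2, D=4, E=6, F=3, G=6, H=3)
step 3: fire α:  (A=0, B=0, C=2, D=4, E=6, F=3, G=6, H=3) → (A=0, B=0, C=1, D=4, E=8, F=3, G=9, H=3)
step 4: fire α:  (A=0, B=0, C=1, D=4, E=8, F=3, G=9, H=3) → (A=0, B=0, C=0, D=4, E=10, F=3, G=12, H=3)

(A=0, B=0, C=0, D=4, E=10, F=3, G=12, H=3)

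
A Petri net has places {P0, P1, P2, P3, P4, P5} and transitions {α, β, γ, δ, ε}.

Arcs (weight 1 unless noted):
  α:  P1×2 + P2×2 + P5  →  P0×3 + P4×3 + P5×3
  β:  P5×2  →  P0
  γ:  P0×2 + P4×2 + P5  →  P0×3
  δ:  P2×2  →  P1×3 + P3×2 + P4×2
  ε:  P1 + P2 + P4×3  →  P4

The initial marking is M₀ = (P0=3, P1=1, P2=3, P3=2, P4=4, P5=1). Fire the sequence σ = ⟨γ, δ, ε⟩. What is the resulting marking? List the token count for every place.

(P0=4, P1=3, P2=0, P3=4, P4=2, P5=0)

step 1: fire γ:  (P0=3, P1=1, P2=3, P3=2, P4=4, P5=1) → (P0=4, P1=1, P2=3, P3=2, P4=2, P5=0)
step 2: fire δ:  (P0=4, P1=1, P2=3, P3=2, P4=2, P5=0) → (P0=4, P1=4, P2=1, P3=4, P4=4, P5=0)
step 3: fire ε:  (P0=4, P1=4, P2=1, P3=4, P4=4, P5=0) → (P0=4, P1=3, P2=0, P3=4, P4=2, P5=0)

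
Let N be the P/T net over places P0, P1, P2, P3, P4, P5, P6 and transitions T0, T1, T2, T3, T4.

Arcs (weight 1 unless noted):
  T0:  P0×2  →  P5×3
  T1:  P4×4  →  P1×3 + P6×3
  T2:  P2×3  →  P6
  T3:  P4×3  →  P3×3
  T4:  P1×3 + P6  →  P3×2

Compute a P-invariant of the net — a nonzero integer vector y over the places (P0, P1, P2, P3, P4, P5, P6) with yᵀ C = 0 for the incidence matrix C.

y = (P0:3, P1:0, P2:0, P3:0, P4:0, P5:2, P6:0)

Incidence matrix C (rows=places, cols=transitions):
       T0   T1   T2   T3   T4
   P0  -2    0    0    0    0
   P1   0    3    0    0   -3
   P2   0    0   -3    0    0
   P3   0    0    0    3    2
   P4   0   -4    0   -3    0
   P5   3    0    0    0    0
   P6   0    3    1    0   -1

Candidate y = [3, 0, 0, 0, 0, 2, 0]; check y·C column-wise:
  col T0: 3·-2 + 2·3 = 0
  col T1: 3·0 + 0·3 + 0·-4 + 2·0 + 0·3 = 0
  col T2: 3·0 + 0·-3 + 2·0 + 0·1 = 0
  col T3: 3·0 + 0·3 + 0·-3 + 2·0 = 0
  col T4: 3·0 + 0·-3 + 0·2 + 2·0 + 0·-1 = 0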